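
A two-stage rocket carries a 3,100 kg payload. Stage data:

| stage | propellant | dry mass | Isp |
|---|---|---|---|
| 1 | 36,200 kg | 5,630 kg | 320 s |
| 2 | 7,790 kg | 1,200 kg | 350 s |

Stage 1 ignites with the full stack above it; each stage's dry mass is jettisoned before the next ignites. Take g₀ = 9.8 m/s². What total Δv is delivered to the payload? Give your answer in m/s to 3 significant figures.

Δv ≈ 7040 m/s

Ignition mass of stage 1 = 36,200+5,630 + 7,790+1,200 + 3,100 = 53,920 kg.
Stage 1: m₀ = 53,920 kg, m_f = 53,920 − 36,200 = 17,720 kg; Δv = 320×9.8×ln(3.043) = 3136.0×1.1128 ≈ 3490 m/s.
Stage 2: m₀ = 12,090 kg, m_f = 12,090 − 7,790 = 4,300 kg; Δv = 350×9.8×ln(2.812) = 3430.0×1.0338 ≈ 3546 m/s.
Total Δv = 3490 + 3546 = 7036 m/s.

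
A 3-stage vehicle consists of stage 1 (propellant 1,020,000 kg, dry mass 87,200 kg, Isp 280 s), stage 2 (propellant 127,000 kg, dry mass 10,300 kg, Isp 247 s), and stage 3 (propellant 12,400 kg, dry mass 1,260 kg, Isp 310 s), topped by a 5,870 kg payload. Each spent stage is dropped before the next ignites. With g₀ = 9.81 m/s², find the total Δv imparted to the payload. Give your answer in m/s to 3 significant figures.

Ignition mass of stage 1 = 1,020,000+87,200 + 127,000+10,300 + 12,400+1,260 + 5,870 = 1,264,030 kg.
Stage 1: m₀ = 1,264,030 kg, m_f = 1,264,030 − 1,020,000 = 244,030 kg; Δv = 280×9.81×ln(5.18) = 2746.8×1.6448 ≈ 4518 m/s.
Stage 2: m₀ = 156,830 kg, m_f = 156,830 − 127,000 = 29,830 kg; Δv = 247×9.81×ln(5.257) = 2423.1×1.6596 ≈ 4021 m/s.
Stage 3: m₀ = 19,530 kg, m_f = 19,530 − 12,400 = 7,130 kg; Δv = 310×9.81×ln(2.739) = 3041.1×1.0076 ≈ 3064 m/s.
Total Δv = 4518 + 4021 + 3064 = 11603 m/s.

Δv ≈ 11600 m/s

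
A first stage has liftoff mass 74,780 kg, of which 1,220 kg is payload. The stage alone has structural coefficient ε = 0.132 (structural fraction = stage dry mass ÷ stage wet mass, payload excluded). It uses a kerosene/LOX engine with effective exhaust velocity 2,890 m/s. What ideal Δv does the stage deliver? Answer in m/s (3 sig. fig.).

Δv ≈ 5560 m/s

Stage wet mass = m₀ − payload = 74,780 − 1,220 = 73,560 kg.
Stage dry mass = ε × stage wet mass = 0.132 × 73,560 = 9,709.92 kg.
Burnout mass m_f = stage dry + payload = 9,709.92 + 1,220 = 10,929.92 kg.
Rocket equation: Δv = v_e · ln(74,780/10,929.92) = 2890.0 × ln(6.842) = 2890.0 × 1.9230 ≈ 5558 m/s.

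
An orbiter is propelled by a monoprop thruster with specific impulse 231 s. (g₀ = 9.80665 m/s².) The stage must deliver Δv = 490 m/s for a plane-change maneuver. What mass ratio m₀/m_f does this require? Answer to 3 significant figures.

v_e = Isp · g₀ = 231 × 9.80665 = 2265.3 m/s.
From the ideal rocket equation, m₀/m_f = exp(Δv / v_e) = exp(490 / 2265.3) = exp(0.2163) = 1.2415.

mass ratio ≈ 1.24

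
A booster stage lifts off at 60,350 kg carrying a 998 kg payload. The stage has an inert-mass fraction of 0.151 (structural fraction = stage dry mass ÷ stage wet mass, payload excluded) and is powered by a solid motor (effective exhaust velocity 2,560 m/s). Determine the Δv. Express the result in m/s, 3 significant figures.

Stage wet mass = m₀ − payload = 60,350 − 998 = 59,352 kg.
Stage dry mass = ε × stage wet mass = 0.151 × 59,352 = 8,962.15 kg.
Burnout mass m_f = stage dry + payload = 8,962.15 + 998 = 9,960.15 kg.
Δv = v_e · ln(60,350/9,960.15) = 2560.0 × ln(6.059) = 2560.0 × 1.8016 ≈ 4612 m/s.

Δv ≈ 4610 m/s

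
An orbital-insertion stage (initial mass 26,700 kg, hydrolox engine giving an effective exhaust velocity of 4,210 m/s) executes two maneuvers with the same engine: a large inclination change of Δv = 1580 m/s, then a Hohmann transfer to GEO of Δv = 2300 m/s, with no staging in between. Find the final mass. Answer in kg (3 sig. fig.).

final mass ≈ 10600 kg

After the first burn: m = 26700 × exp(−1580/4210.0) = 26700 × 0.68709 = 18,345.3 kg.
After the second burn: m = 18,345.3 × exp(−2300/4210.0) = 18,345.3 × 0.57908 = 10,623.4 kg.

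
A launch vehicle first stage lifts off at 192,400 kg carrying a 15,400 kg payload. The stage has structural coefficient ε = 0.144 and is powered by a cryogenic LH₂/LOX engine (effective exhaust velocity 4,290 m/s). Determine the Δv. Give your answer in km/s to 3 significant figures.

Δv ≈ 6.64 km/s

Stage wet mass = m₀ − payload = 192,400 − 15,400 = 177,000 kg.
Stage dry mass = ε × stage wet mass = 0.144 × 177,000 = 25,488 kg.
Burnout mass m_f = stage dry + payload = 25,488 + 15,400 = 40,888 kg.
By the Tsiolkovsky rocket equation, Δv = v_e · ln(192,400/40,888) = 4290.0 × ln(4.706) = 4290.0 × 1.5487 ≈ 6644 m/s.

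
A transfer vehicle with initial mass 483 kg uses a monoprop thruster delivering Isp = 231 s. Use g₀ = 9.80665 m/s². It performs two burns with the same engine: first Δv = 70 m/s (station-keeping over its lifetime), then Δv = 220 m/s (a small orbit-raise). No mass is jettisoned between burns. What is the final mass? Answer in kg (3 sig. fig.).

final mass ≈ 425 kg

v_e = Isp · g₀ = 231 × 9.80665 = 2265.3 m/s.
After the first burn: m = 483 × exp(−70/2265.3) = 483 × 0.96957 = 468.302 kg.
After the second burn: m = 468.302 × exp(−220/2265.3) = 468.302 × 0.90745 = 424.961 kg.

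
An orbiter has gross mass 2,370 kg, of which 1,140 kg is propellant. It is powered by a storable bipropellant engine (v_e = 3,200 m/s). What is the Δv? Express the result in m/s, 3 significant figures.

m_f = m₀ − m_prop = 2,370 − 1,140 = 1,230 kg.
Using Δv = v_e ln(m₀/m_f): Δv = v_e · ln(m₀/m_f) = 3200.0 × ln(1.927) = 3200.0 × 0.6559 ≈ 2098.8 m/s.

Δv ≈ 2100 m/s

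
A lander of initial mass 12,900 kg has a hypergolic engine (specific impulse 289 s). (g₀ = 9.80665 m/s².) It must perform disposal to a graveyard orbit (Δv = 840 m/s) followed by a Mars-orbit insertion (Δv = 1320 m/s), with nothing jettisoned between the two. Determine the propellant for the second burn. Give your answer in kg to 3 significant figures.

v_e = Isp · g₀ = 289 × 9.80665 = 2834.1 m/s.
After the first burn: m = 12900 × exp(−840/2834.1) = 12900 × 0.74350 = 9,591.15 kg.
After the second burn: m = 9,591.15 × exp(−1320/2834.1) = 9,591.15 × 0.62766 = 6,019.98 kg.
Second-burn propellant = 9,591.15 − 6,019.98 = 3,571.17 kg.

propellant for the second burn ≈ 3570 kg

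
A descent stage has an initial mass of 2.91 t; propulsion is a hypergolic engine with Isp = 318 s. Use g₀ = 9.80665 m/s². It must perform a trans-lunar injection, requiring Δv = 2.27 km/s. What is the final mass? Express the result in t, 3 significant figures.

v_e = Isp · g₀ = 318 × 9.80665 = 3118.5 m/s.
Using Δv = v_e ln(m₀/m_f): m₀/m_f = exp(Δv / v_e) = exp(2270 / 3118.5) = exp(0.7279) = 2.0707.
m_f = m₀ / 2.0707 = 2.91 / 2.0707 = 1.40532 t.

final mass ≈ 1.41 t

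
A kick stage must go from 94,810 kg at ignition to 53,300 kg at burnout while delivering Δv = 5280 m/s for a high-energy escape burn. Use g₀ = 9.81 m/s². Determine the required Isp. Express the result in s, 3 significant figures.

Isp ≈ 935 s

ln(m₀/m_f) = ln(94810/53300) = ln(1.779) = 0.5759.
From the ideal rocket equation, v_e = Δv / ln(m₀/m_f) = 5280 / 0.5759 = 9167.6 m/s.
Isp = v_e / g₀ = 9167.6 / 9.81 = 934.5 s.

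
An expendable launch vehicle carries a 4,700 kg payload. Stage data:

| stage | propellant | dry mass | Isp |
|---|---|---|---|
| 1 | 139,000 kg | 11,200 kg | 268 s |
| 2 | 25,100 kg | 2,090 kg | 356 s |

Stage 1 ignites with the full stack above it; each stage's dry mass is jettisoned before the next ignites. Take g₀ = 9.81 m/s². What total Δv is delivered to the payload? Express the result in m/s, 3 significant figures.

Ignition mass of stage 1 = 139,000+11,200 + 25,100+2,090 + 4,700 = 182,090 kg.
Stage 1: m₀ = 182,090 kg, m_f = 182,090 − 139,000 = 43,090 kg; Δv = 268×9.81×ln(4.226) = 2629.1×1.4412 ≈ 3789 m/s.
Stage 2: m₀ = 31,890 kg, m_f = 31,890 − 25,100 = 6,790 kg; Δv = 356×9.81×ln(4.697) = 3492.4×1.5468 ≈ 5402 m/s.
Total Δv = 3789 + 5402 = 9191 m/s.

Δv ≈ 9190 m/s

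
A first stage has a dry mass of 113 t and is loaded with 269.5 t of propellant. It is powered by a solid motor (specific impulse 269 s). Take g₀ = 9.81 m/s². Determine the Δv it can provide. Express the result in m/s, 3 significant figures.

v_e = Isp · g₀ = 269 × 9.81 = 2638.9 m/s.
m₀ = m_dry + m_prop = 113 + 269.5 = 382.5 t.
By the Tsiolkovsky rocket equation, Δv = v_e · ln(m₀/m_f) = 2638.9 × ln(3.385) = 2638.9 × 1.2193 ≈ 3217.7 m/s.

Δv ≈ 3220 m/s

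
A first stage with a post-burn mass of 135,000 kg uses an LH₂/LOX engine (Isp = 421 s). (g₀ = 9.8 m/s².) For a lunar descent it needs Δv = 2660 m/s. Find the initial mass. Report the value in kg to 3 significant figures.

v_e = Isp · g₀ = 421 × 9.8 = 4125.8 m/s.
By the Tsiolkovsky rocket equation, m₀/m_f = exp(Δv / v_e) = exp(2660 / 4125.8) = exp(0.6447) = 1.9055.
m₀ = m_f × 1.9055 = 135,000 × 1.9055 = 257,243 kg.

initial mass ≈ 257000 kg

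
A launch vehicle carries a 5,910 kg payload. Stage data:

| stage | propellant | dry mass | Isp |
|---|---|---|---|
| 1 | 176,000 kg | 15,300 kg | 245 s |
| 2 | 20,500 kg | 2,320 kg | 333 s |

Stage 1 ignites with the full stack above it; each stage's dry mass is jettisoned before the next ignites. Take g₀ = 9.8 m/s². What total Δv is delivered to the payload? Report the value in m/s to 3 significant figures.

Δv ≈ 7940 m/s

Ignition mass of stage 1 = 176,000+15,300 + 20,500+2,320 + 5,910 = 220,030 kg.
Stage 1: m₀ = 220,030 kg, m_f = 220,030 − 176,000 = 44,030 kg; Δv = 245×9.8×ln(4.997) = 2401.0×1.6089 ≈ 3863 m/s.
Stage 2: m₀ = 28,730 kg, m_f = 28,730 − 20,500 = 8,230 kg; Δv = 333×9.8×ln(3.491) = 3263.4×1.2502 ≈ 4080 m/s.
Total Δv = 3863 + 4080 = 7943 m/s.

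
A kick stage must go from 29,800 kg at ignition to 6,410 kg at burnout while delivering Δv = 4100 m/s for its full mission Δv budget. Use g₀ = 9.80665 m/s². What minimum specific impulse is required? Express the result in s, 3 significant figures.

ln(m₀/m_f) = ln(29800/6410) = ln(4.649) = 1.5366.
From the ideal rocket equation, v_e = Δv / ln(m₀/m_f) = 4100 / 1.5366 = 2668.1 m/s.
Isp = v_e / g₀ = 2668.1 / 9.80665 = 272.1 s.

Isp ≈ 272 s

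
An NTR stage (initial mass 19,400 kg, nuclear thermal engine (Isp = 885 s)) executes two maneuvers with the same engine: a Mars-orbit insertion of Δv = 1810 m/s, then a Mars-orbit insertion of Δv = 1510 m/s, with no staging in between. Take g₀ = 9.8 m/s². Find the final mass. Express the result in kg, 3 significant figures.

v_e = Isp · g₀ = 885 × 9.8 = 8673.0 m/s.
After the first burn: m = 19400 × exp(−1810/8673.0) = 19400 × 0.81164 = 15,745.8 kg.
After the second burn: m = 15,745.8 × exp(−1510/8673.0) = 15,745.8 × 0.84021 = 13,229.8 kg.

final mass ≈ 13200 kg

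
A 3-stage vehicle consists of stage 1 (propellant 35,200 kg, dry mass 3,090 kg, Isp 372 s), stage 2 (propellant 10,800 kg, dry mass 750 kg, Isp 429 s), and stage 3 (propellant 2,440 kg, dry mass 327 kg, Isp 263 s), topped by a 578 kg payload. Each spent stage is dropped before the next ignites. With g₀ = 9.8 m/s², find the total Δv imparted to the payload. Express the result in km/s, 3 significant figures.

Ignition mass of stage 1 = 35,200+3,090 + 10,800+750 + 2,440+327 + 578 = 53,185 kg.
Stage 1: m₀ = 53,185 kg, m_f = 53,185 − 35,200 = 17,985 kg; Δv = 372×9.8×ln(2.957) = 3645.6×1.0842 ≈ 3953 m/s.
Stage 2: m₀ = 14,895 kg, m_f = 14,895 − 10,800 = 4,095 kg; Δv = 429×9.8×ln(3.637) = 4204.2×1.2913 ≈ 5429 m/s.
Stage 3: m₀ = 3,345 kg, m_f = 3,345 − 2,440 = 905 kg; Δv = 263×9.8×ln(3.696) = 2577.4×1.3073 ≈ 3369 m/s.
Total Δv = 3953 + 5429 + 3369 = 12751 m/s.

Δv ≈ 12.8 km/s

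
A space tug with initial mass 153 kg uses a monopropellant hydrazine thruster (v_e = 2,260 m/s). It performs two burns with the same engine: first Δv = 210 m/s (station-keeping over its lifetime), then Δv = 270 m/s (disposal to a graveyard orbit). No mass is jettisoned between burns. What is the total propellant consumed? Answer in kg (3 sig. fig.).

After the first burn: m = 153 × exp(−210/2260.0) = 153 × 0.91127 = 139.424 kg.
After the second burn: m = 139.424 × exp(−270/2260.0) = 139.424 × 0.88739 = 123.723 kg.
Total propellant = m₀ − m_final = 153 − 123.723 = 29.277 kg.

total propellant consumed ≈ 29.3 kg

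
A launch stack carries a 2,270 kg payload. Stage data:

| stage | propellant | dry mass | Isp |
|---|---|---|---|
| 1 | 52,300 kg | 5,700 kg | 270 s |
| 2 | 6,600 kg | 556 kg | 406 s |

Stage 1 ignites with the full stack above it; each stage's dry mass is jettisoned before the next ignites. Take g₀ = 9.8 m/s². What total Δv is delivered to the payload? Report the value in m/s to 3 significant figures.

Ignition mass of stage 1 = 52,300+5,700 + 6,600+556 + 2,270 = 67,426 kg.
Stage 1: m₀ = 67,426 kg, m_f = 67,426 − 52,300 = 15,126 kg; Δv = 270×9.8×ln(4.458) = 2646.0×1.4946 ≈ 3955 m/s.
Stage 2: m₀ = 9,426 kg, m_f = 9,426 − 6,600 = 2,826 kg; Δv = 406×9.8×ln(3.335) = 3978.8×1.2046 ≈ 4793 m/s.
Total Δv = 3955 + 4793 = 8748 m/s.

Δv ≈ 8750 m/s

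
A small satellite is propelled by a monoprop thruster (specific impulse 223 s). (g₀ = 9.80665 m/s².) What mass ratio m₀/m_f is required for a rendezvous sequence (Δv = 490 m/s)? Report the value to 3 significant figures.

v_e = Isp · g₀ = 223 × 9.80665 = 2186.9 m/s.
m₀/m_f = exp(Δv / v_e) = exp(490 / 2186.9) = exp(0.2241) = 1.2512.

mass ratio ≈ 1.25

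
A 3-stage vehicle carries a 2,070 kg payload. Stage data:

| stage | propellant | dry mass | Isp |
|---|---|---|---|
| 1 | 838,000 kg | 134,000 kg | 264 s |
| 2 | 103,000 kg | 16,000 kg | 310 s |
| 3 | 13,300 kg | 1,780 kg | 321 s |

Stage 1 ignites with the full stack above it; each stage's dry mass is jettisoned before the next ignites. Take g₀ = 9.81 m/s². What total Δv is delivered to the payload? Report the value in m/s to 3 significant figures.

Δv ≈ 12700 m/s

Ignition mass of stage 1 = 838,000+134,000 + 103,000+16,000 + 13,300+1,780 + 2,070 = 1,108,150 kg.
Stage 1: m₀ = 1,108,150 kg, m_f = 1,108,150 − 838,000 = 270,150 kg; Δv = 264×9.81×ln(4.102) = 2589.8×1.4115 ≈ 3655 m/s.
Stage 2: m₀ = 136,150 kg, m_f = 136,150 − 103,000 = 33,150 kg; Δv = 310×9.81×ln(4.107) = 3041.1×1.4127 ≈ 4296 m/s.
Stage 3: m₀ = 17,150 kg, m_f = 17,150 − 13,300 = 3,850 kg; Δv = 321×9.81×ln(4.455) = 3149.0×1.4939 ≈ 4704 m/s.
Total Δv = 3655 + 4296 + 4704 = 12655 m/s.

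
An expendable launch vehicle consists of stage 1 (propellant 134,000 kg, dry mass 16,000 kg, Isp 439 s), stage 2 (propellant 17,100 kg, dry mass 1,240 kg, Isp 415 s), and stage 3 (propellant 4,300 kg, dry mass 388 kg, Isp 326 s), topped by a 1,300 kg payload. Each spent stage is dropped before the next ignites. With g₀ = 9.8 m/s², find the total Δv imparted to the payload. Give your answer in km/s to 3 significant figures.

Ignition mass of stage 1 = 134,000+16,000 + 17,100+1,240 + 4,300+388 + 1,300 = 174,328 kg.
Stage 1: m₀ = 174,328 kg, m_f = 174,328 − 134,000 = 40,328 kg; Δv = 439×9.8×ln(4.323) = 4302.2×1.4639 ≈ 6298 m/s.
Stage 2: m₀ = 24,328 kg, m_f = 24,328 − 17,100 = 7,228 kg; Δv = 415×9.8×ln(3.366) = 4067.0×1.2137 ≈ 4936 m/s.
Stage 3: m₀ = 5,988 kg, m_f = 5,988 − 4,300 = 1,688 kg; Δv = 326×9.8×ln(3.547) = 3194.8×1.2662 ≈ 4045 m/s.
Total Δv = 6298 + 4936 + 4045 = 15279 m/s.

Δv ≈ 15.3 km/s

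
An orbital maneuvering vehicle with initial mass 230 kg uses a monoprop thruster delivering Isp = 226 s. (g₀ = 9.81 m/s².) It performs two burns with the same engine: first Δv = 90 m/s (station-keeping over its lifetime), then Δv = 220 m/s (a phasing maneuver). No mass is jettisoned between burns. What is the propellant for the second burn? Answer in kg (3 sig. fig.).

propellant for the second burn ≈ 20.9 kg

v_e = Isp · g₀ = 226 × 9.81 = 2217.1 m/s.
After the first burn: m = 230 × exp(−90/2217.1) = 230 × 0.96022 = 220.851 kg.
After the second burn: m = 220.851 × exp(−220/2217.1) = 220.851 × 0.90553 = 199.987 kg.
Second-burn propellant = 220.851 − 199.987 = 20.864 kg.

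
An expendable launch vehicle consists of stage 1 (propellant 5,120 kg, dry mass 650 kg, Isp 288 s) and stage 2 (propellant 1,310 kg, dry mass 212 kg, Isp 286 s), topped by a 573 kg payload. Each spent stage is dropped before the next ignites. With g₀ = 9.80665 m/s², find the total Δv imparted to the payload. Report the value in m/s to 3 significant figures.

Δv ≈ 5730 m/s

Ignition mass of stage 1 = 5,120+650 + 1,310+212 + 573 = 7,865 kg.
Stage 1: m₀ = 7,865 kg, m_f = 7,865 − 5,120 = 2,745 kg; Δv = 288×9.80665×ln(2.865) = 2824.3×1.0526 ≈ 2973 m/s.
Stage 2: m₀ = 2,095 kg, m_f = 2,095 − 1,310 = 785 kg; Δv = 286×9.80665×ln(2.669) = 2804.7×0.9816 ≈ 2753 m/s.
Total Δv = 2973 + 2753 = 5726 m/s.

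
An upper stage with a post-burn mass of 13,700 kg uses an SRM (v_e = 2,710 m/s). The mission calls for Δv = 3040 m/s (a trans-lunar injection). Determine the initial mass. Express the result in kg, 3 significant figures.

initial mass ≈ 42100 kg

Using Δv = v_e ln(m₀/m_f): m₀/m_f = exp(Δv / v_e) = exp(3040 / 2710.0) = exp(1.1218) = 3.0703.
m₀ = m_f × 3.0703 = 13,700 × 3.0703 = 42,063.1 kg.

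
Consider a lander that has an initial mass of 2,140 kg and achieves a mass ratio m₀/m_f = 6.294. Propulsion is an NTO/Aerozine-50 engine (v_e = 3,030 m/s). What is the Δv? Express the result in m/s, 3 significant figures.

Rocket equation: Δv = v_e · ln(6.294) = 3030.0 × 1.8396 ≈ 5574.0 m/s.

Δv ≈ 5570 m/s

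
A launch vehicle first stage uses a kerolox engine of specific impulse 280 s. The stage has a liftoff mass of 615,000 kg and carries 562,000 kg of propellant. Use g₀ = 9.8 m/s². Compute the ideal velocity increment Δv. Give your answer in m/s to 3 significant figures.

v_e = Isp · g₀ = 280 × 9.8 = 2744.0 m/s.
m_f = m₀ − m_prop = 615,000 − 562,000 = 53,000 kg.
Rocket equation: Δv = v_e · ln(m₀/m_f) = 2744.0 × ln(11.6) = 2744.0 × 2.4513 ≈ 6726.5 m/s.

Δv ≈ 6730 m/s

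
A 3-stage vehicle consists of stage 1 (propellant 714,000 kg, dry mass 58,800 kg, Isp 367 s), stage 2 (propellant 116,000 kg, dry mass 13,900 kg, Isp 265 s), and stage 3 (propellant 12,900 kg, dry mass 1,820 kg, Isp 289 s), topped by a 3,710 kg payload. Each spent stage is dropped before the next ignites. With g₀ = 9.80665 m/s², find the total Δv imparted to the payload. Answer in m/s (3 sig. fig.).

Ignition mass of stage 1 = 714,000+58,800 + 116,000+13,900 + 12,900+1,820 + 3,710 = 921,130 kg.
Stage 1: m₀ = 921,130 kg, m_f = 921,130 − 714,000 = 207,130 kg; Δv = 367×9.80665×ln(4.447) = 3599.0×1.4923 ≈ 5371 m/s.
Stage 2: m₀ = 148,330 kg, m_f = 148,330 − 116,000 = 32,330 kg; Δv = 265×9.80665×ln(4.588) = 2598.8×1.5234 ≈ 3959 m/s.
Stage 3: m₀ = 18,430 kg, m_f = 18,430 − 12,900 = 5,530 kg; Δv = 289×9.80665×ln(3.333) = 2834.1×1.2038 ≈ 3412 m/s.
Total Δv = 5371 + 3959 + 3412 = 12742 m/s.

Δv ≈ 12700 m/s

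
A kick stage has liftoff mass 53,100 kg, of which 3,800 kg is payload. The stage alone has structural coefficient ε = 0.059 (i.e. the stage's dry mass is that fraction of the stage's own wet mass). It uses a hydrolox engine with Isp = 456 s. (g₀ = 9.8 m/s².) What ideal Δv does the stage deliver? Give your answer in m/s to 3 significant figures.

Δv ≈ 9240 m/s

Stage wet mass = m₀ − payload = 53,100 − 3,800 = 49,300 kg.
Stage dry mass = ε × stage wet mass = 0.059 × 49,300 = 2,908.7 kg.
Burnout mass m_f = stage dry + payload = 2,908.7 + 3,800 = 6,708.7 kg.
v_e = Isp · g₀ = 456 × 9.8 = 4468.8 m/s.
Δv = v_e · ln(53,100/6,708.7) = 4468.8 × ln(7.915) = 4468.8 × 2.0688 ≈ 9245 m/s.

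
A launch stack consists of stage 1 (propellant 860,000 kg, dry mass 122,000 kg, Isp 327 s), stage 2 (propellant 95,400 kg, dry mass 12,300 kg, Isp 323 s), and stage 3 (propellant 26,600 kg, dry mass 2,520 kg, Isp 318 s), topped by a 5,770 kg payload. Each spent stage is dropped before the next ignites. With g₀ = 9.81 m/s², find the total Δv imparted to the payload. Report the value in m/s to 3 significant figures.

Δv ≈ 12600 m/s

Ignition mass of stage 1 = 860,000+122,000 + 95,400+12,300 + 26,600+2,520 + 5,770 = 1,124,590 kg.
Stage 1: m₀ = 1,124,590 kg, m_f = 1,124,590 − 860,000 = 264,590 kg; Δv = 327×9.81×ln(4.25) = 3207.9×1.4470 ≈ 4642 m/s.
Stage 2: m₀ = 142,590 kg, m_f = 142,590 − 95,400 = 47,190 kg; Δv = 323×9.81×ln(3.022) = 3168.6×1.1058 ≈ 3504 m/s.
Stage 3: m₀ = 34,890 kg, m_f = 34,890 − 26,600 = 8,290 kg; Δv = 318×9.81×ln(4.209) = 3119.6×1.4372 ≈ 4483 m/s.
Total Δv = 4642 + 3504 + 4483 = 12629 m/s.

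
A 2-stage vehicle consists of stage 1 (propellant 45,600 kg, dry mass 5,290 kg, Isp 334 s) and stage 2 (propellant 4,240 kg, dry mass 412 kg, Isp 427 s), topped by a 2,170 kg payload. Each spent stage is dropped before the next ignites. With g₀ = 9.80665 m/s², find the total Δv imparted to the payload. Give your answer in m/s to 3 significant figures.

Ignition mass of stage 1 = 45,600+5,290 + 4,240+412 + 2,170 = 57,712 kg.
Stage 1: m₀ = 57,712 kg, m_f = 57,712 − 45,600 = 12,112 kg; Δv = 334×9.80665×ln(4.765) = 3275.4×1.5613 ≈ 5114 m/s.
Stage 2: m₀ = 6,822 kg, m_f = 6,822 − 4,240 = 2,582 kg; Δv = 427×9.80665×ln(2.642) = 4187.4×0.9716 ≈ 4068 m/s.
Total Δv = 5114 + 4068 = 9182 m/s.

Δv ≈ 9180 m/s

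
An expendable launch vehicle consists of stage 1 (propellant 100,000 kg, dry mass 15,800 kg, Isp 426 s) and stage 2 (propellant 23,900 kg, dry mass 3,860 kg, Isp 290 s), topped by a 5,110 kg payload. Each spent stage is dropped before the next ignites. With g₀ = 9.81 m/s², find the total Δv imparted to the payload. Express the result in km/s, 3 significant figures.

Δv ≈ 8.36 km/s

Ignition mass of stage 1 = 100,000+15,800 + 23,900+3,860 + 5,110 = 148,670 kg.
Stage 1: m₀ = 148,670 kg, m_f = 148,670 − 100,000 = 48,670 kg; Δv = 426×9.81×ln(3.055) = 4179.1×1.1167 ≈ 4667 m/s.
Stage 2: m₀ = 32,870 kg, m_f = 32,870 − 23,900 = 8,970 kg; Δv = 290×9.81×ln(3.664) = 2844.9×1.2987 ≈ 3695 m/s.
Total Δv = 4667 + 3695 = 8362 m/s.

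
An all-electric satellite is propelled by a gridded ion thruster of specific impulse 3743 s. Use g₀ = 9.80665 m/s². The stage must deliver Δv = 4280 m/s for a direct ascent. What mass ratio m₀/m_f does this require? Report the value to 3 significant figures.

v_e = Isp · g₀ = 3743 × 9.80665 = 36706.3 m/s.
Using Δv = v_e ln(m₀/m_f): m₀/m_f = exp(Δv / v_e) = exp(4280 / 36706.3) = exp(0.1166) = 1.1237.

mass ratio ≈ 1.12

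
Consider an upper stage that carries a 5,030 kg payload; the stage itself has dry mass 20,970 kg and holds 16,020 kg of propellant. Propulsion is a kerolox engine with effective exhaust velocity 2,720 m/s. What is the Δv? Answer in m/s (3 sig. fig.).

m₀ = payload + dry + propellant = 5,030 + 20,970 + 16,020 = 42,020 kg.
m_f = payload + dry = 5,030 + 20,970 = 26,000 kg.
Rocket equation: Δv = v_e · ln(m₀/m_f) = 2720.0 × ln(1.616) = 2720.0 × 0.4800 ≈ 1305.7 m/s.

Δv ≈ 1310 m/s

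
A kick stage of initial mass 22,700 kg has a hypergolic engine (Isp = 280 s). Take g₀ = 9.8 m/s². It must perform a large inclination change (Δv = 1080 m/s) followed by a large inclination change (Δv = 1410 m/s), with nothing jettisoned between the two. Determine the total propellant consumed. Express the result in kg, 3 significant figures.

total propellant consumed ≈ 13500 kg

v_e = Isp · g₀ = 280 × 9.8 = 2744.0 m/s.
After the first burn: m = 22700 × exp(−1080/2744.0) = 22700 × 0.67463 = 15,314.1 kg.
After the second burn: m = 15,314.1 × exp(−1410/2744.0) = 15,314.1 × 0.59819 = 9,160.74 kg.
Total propellant = m₀ − m_final = 22700 − 9,160.74 = 13,539.26 kg.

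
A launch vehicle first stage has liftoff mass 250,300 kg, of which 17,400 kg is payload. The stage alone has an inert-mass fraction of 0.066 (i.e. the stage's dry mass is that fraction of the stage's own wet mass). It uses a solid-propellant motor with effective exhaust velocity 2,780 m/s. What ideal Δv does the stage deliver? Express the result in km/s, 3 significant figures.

Δv ≈ 5.65 km/s

Stage wet mass = m₀ − payload = 250,300 − 17,400 = 232,900 kg.
Stage dry mass = ε × stage wet mass = 0.066 × 232,900 = 15,371.4 kg.
Burnout mass m_f = stage dry + payload = 15,371.4 + 17,400 = 32,771.4 kg.
Δv = v_e · ln(250,300/32,771.4) = 2780.0 × ln(7.638) = 2780.0 × 2.0331 ≈ 5652 m/s.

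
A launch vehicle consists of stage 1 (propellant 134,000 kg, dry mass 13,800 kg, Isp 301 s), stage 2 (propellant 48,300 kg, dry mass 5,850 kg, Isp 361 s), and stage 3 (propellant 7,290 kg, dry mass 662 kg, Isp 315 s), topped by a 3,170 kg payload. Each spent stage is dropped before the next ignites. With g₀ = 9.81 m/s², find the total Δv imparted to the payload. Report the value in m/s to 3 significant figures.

Ignition mass of stage 1 = 134,000+13,800 + 48,300+5,850 + 7,290+662 + 3,170 = 213,072 kg.
Stage 1: m₀ = 213,072 kg, m_f = 213,072 − 134,000 = 79,072 kg; Δv = 301×9.81×ln(2.695) = 2952.8×0.9913 ≈ 2927 m/s.
Stage 2: m₀ = 65,272 kg, m_f = 65,272 − 48,300 = 16,972 kg; Δv = 361×9.81×ln(3.846) = 3541.4×1.3470 ≈ 4770 m/s.
Stage 3: m₀ = 11,122 kg, m_f = 11,122 − 7,290 = 3,832 kg; Δv = 315×9.81×ln(2.902) = 3090.2×1.0655 ≈ 3293 m/s.
Total Δv = 2927 + 4770 + 3293 = 10990 m/s.

Δv ≈ 11000 m/s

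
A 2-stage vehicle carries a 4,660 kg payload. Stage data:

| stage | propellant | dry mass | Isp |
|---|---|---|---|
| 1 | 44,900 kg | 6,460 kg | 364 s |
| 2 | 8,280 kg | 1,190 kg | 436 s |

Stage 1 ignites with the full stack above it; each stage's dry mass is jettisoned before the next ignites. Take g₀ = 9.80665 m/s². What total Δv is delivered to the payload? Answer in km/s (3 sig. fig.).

Ignition mass of stage 1 = 44,900+6,460 + 8,280+1,190 + 4,660 = 65,490 kg.
Stage 1: m₀ = 65,490 kg, m_f = 65,490 − 44,900 = 20,590 kg; Δv = 364×9.80665×ln(3.181) = 3569.6×1.1571 ≈ 4130 m/s.
Stage 2: m₀ = 14,130 kg, m_f = 14,130 − 8,280 = 5,850 kg; Δv = 436×9.80665×ln(2.415) = 4275.7×0.8819 ≈ 3771 m/s.
Total Δv = 4130 + 3771 = 7901 m/s.

Δv ≈ 7.90 km/s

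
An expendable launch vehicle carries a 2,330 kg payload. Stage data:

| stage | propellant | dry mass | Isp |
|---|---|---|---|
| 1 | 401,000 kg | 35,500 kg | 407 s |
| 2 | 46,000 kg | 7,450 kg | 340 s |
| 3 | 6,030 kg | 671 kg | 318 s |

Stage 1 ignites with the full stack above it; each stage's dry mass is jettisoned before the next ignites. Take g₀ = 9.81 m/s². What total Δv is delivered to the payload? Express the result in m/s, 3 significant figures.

Ignition mass of stage 1 = 401,000+35,500 + 46,000+7,450 + 6,030+671 + 2,330 = 498,981 kg.
Stage 1: m₀ = 498,981 kg, m_f = 498,981 − 401,000 = 97,981 kg; Δv = 407×9.81×ln(5.093) = 3992.7×1.6278 ≈ 6499 m/s.
Stage 2: m₀ = 62,481 kg, m_f = 62,481 − 46,000 = 16,481 kg; Δv = 340×9.81×ln(3.791) = 3335.4×1.3327 ≈ 4445 m/s.
Stage 3: m₀ = 9,031 kg, m_f = 9,031 − 6,030 = 3,001 kg; Δv = 318×9.81×ln(3.009) = 3119.6×1.1017 ≈ 3437 m/s.
Total Δv = 6499 + 4445 + 3437 = 14381 m/s.

Δv ≈ 14400 m/s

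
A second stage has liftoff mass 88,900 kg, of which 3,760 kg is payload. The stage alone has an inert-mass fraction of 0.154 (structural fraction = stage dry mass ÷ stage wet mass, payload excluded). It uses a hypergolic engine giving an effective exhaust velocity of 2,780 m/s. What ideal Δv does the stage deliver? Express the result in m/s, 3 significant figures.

Δv ≈ 4620 m/s

Stage wet mass = m₀ − payload = 88,900 − 3,760 = 85,140 kg.
Stage dry mass = ε × stage wet mass = 0.154 × 85,140 = 13,111.6 kg.
Burnout mass m_f = stage dry + payload = 13,111.6 + 3,760 = 16,871.6 kg.
Δv = v_e · ln(88,900/16,871.6) = 2780.0 × ln(5.269) = 2780.0 × 1.6619 ≈ 4620 m/s.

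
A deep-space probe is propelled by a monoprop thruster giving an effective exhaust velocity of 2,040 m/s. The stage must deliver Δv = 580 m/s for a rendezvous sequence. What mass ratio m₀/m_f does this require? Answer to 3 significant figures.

mass ratio ≈ 1.33

Using Δv = v_e ln(m₀/m_f): m₀/m_f = exp(Δv / v_e) = exp(580 / 2040.0) = exp(0.2843) = 1.3288.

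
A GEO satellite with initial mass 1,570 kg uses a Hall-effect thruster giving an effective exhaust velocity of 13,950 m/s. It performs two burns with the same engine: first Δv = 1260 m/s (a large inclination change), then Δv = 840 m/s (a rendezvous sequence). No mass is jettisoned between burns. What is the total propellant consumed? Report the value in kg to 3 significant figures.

total propellant consumed ≈ 219 kg

After the first burn: m = 1570 × exp(−1260/13950.0) = 1570 × 0.91364 = 1,434.41 kg.
After the second burn: m = 1,434.41 × exp(−840/13950.0) = 1,434.41 × 0.94156 = 1,350.58 kg.
Total propellant = m₀ − m_final = 1570 − 1,350.58 = 219.42 kg.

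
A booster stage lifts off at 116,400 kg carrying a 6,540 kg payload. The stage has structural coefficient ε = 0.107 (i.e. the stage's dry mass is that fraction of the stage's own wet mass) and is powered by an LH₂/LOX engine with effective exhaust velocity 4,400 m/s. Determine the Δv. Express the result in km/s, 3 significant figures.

Stage wet mass = m₀ − payload = 116,400 − 6,540 = 109,860 kg.
Stage dry mass = ε × stage wet mass = 0.107 × 109,860 = 11,755 kg.
Burnout mass m_f = stage dry + payload = 11,755 + 6,540 = 18,295 kg.
By the Tsiolkovsky rocket equation, Δv = v_e · ln(116,400/18,295) = 4400.0 × ln(6.362) = 4400.0 × 1.8504 ≈ 8142 m/s.

Δv ≈ 8.14 km/s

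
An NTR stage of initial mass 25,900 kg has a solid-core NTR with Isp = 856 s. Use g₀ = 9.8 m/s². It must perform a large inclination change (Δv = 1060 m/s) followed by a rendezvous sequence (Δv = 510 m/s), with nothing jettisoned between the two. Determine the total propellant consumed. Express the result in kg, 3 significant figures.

total propellant consumed ≈ 4420 kg

v_e = Isp · g₀ = 856 × 9.8 = 8388.8 m/s.
After the first burn: m = 25900 × exp(−1060/8388.8) = 25900 × 0.88130 = 22,825.7 kg.
After the second burn: m = 22,825.7 × exp(−510/8388.8) = 22,825.7 × 0.94102 = 21,479.4 kg.
Total propellant = m₀ − m_final = 25900 − 21,479.4 = 4,420.6 kg.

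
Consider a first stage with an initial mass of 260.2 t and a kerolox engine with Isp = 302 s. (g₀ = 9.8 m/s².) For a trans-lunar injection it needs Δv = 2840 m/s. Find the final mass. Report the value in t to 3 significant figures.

final mass ≈ 99.7 t

v_e = Isp · g₀ = 302 × 9.8 = 2959.6 m/s.
By the Tsiolkovsky rocket equation, m₀/m_f = exp(Δv / v_e) = exp(2840 / 2959.6) = exp(0.9596) = 2.6106.
m_f = m₀ / 2.6106 = 260.2 / 2.6106 = 99.6706 t.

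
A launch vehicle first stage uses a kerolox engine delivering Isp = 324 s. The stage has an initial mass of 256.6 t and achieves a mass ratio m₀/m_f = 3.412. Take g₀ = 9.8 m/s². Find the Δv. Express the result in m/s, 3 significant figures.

Δv ≈ 3900 m/s

v_e = Isp · g₀ = 324 × 9.8 = 3175.2 m/s.
Δv = v_e · ln(3.412) = 3175.2 × 1.2273 ≈ 3896.9 m/s.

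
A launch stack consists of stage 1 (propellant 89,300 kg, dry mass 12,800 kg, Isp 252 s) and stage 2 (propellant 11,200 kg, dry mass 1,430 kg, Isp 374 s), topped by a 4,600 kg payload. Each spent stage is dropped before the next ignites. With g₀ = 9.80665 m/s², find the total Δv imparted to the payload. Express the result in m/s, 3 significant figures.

Δv ≈ 7260 m/s

Ignition mass of stage 1 = 89,300+12,800 + 11,200+1,430 + 4,600 = 119,330 kg.
Stage 1: m₀ = 119,330 kg, m_f = 119,330 − 89,300 = 30,030 kg; Δv = 252×9.80665×ln(3.974) = 2471.3×1.3797 ≈ 3410 m/s.
Stage 2: m₀ = 17,230 kg, m_f = 17,230 − 11,200 = 6,030 kg; Δv = 374×9.80665×ln(2.857) = 3667.7×1.0499 ≈ 3851 m/s.
Total Δv = 3410 + 3851 = 7261 m/s.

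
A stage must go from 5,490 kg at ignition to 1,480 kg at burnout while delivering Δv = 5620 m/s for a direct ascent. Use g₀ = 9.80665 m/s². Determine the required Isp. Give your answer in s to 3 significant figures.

Isp ≈ 437 s

ln(m₀/m_f) = ln(5490/1480) = ln(3.709) = 1.3109.
From the ideal rocket equation, v_e = Δv / ln(m₀/m_f) = 5620 / 1.3109 = 4287.2 m/s.
Isp = v_e / g₀ = 4287.2 / 9.80665 = 437.2 s.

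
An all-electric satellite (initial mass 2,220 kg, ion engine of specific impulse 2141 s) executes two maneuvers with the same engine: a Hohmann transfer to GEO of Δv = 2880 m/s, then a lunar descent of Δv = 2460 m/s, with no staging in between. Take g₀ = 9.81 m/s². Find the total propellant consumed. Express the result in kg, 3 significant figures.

v_e = Isp · g₀ = 2141 × 9.81 = 21003.2 m/s.
After the first burn: m = 2220 × exp(−2880/21003.2) = 2220 × 0.87186 = 1,935.53 kg.
After the second burn: m = 1,935.53 × exp(−2460/21003.2) = 1,935.53 × 0.88947 = 1,721.6 kg.
Total propellant = m₀ − m_final = 2220 − 1,721.6 = 498.4 kg.

total propellant consumed ≈ 498 kg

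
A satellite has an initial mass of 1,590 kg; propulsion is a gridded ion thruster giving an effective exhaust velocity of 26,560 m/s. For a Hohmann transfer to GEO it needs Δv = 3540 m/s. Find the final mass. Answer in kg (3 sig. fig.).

Rocket equation: m₀/m_f = exp(Δv / v_e) = exp(3540 / 26560.0) = exp(0.1333) = 1.1426.
m_f = m₀ / 1.1426 = 1,590 / 1.1426 = 1,391.56 kg.

final mass ≈ 1390 kg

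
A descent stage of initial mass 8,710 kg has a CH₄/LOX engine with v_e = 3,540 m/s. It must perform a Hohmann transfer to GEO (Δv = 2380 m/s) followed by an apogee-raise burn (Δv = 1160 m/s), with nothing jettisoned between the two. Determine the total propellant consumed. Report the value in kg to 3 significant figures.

total propellant consumed ≈ 5510 kg

After the first burn: m = 8710 × exp(−2380/3540.0) = 8710 × 0.51052 = 4,446.63 kg.
After the second burn: m = 4,446.63 × exp(−1160/3540.0) = 4,446.63 × 0.72059 = 3,204.2 kg.
Total propellant = m₀ − m_final = 8710 − 3,204.2 = 5,505.8 kg.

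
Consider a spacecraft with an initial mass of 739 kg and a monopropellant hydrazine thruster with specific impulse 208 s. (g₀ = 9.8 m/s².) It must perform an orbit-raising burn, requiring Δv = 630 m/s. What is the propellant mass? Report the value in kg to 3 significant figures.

propellant mass ≈ 196 kg

v_e = Isp · g₀ = 208 × 9.8 = 2038.4 m/s.
m₀/m_f = exp(Δv / v_e) = exp(630 / 2038.4) = exp(0.3091) = 1.3622.
m_f = 739 / 1.3622 = 542.505 kg, so propellant = m₀ − m_f = 739 − 542.505 = 196.495 kg.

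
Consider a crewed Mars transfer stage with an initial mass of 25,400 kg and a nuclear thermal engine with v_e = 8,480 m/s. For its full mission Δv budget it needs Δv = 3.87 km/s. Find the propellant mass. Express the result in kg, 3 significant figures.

propellant mass ≈ 9310 kg

m₀/m_f = exp(Δv / v_e) = exp(3870 / 8480.0) = exp(0.4564) = 1.5783.
m_f = 25,400 / 1.5783 = 16,093.3 kg, so propellant = m₀ − m_f = 25,400 − 16,093.3 = 9,306.7 kg.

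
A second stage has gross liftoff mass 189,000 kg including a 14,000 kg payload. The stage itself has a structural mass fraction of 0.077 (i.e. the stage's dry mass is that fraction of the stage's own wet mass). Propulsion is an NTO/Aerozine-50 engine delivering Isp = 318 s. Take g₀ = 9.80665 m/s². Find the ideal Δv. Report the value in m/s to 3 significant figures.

Stage wet mass = m₀ − payload = 189,000 − 14,000 = 175,000 kg.
Stage dry mass = ε × stage wet mass = 0.077 × 175,000 = 13,475 kg.
Burnout mass m_f = stage dry + payload = 13,475 + 14,000 = 27,475 kg.
v_e = Isp · g₀ = 318 × 9.80665 = 3118.5 m/s.
Δv = v_e · ln(189,000/27,475) = 3118.5 × ln(6.879) = 3118.5 × 1.9285 ≈ 6014 m/s.

Δv ≈ 6010 m/s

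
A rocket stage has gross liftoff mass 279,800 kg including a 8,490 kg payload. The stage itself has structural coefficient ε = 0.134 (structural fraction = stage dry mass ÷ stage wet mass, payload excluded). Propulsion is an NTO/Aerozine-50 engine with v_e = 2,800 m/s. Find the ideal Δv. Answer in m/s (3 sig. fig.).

Stage wet mass = m₀ − payload = 279,800 − 8,490 = 271,310 kg.
Stage dry mass = ε × stage wet mass = 0.134 × 271,310 = 36,355.5 kg.
Burnout mass m_f = stage dry + payload = 36,355.5 + 8,490 = 44,845.5 kg.
Δv = v_e · ln(279,800/44,845.5) = 2800.0 × ln(6.239) = 2800.0 × 1.8309 ≈ 5126 m/s.

Δv ≈ 5130 m/s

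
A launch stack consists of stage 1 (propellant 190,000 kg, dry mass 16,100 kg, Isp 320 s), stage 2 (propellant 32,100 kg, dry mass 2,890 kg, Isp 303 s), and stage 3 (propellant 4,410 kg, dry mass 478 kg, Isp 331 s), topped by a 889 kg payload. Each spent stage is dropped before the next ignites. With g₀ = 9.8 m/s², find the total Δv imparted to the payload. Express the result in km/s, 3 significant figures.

Ignition mass of stage 1 = 190,000+16,100 + 32,100+2,890 + 4,410+478 + 889 = 246,867 kg.
Stage 1: m₀ = 246,867 kg, m_f = 246,867 − 190,000 = 56,867 kg; Δv = 320×9.8×ln(4.341) = 3136.0×1.4681 ≈ 4604 m/s.
Stage 2: m₀ = 40,767 kg, m_f = 40,767 − 32,100 = 8,667 kg; Δv = 303×9.8×ln(4.704) = 2969.4×1.5484 ≈ 4598 m/s.
Stage 3: m₀ = 5,777 kg, m_f = 5,777 − 4,410 = 1,367 kg; Δv = 331×9.8×ln(4.226) = 3243.8×1.4413 ≈ 4675 m/s.
Total Δv = 4604 + 4598 + 4675 = 13877 m/s.

Δv ≈ 13.9 km/s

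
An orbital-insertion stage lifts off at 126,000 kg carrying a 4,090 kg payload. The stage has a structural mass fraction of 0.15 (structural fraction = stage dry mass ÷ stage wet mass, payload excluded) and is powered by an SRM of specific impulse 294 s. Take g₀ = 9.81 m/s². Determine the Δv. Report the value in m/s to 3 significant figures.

Stage wet mass = m₀ − payload = 126,000 − 4,090 = 121,910 kg.
Stage dry mass = ε × stage wet mass = 0.15 × 121,910 = 18,286.5 kg.
Burnout mass m_f = stage dry + payload = 18,286.5 + 4,090 = 22,376.5 kg.
v_e = Isp · g₀ = 294 × 9.81 = 2884.1 m/s.
Δv = v_e · ln(126,000/22,376.5) = 2884.1 × ln(5.631) = 2884.1 × 1.7283 ≈ 4985 m/s.

Δv ≈ 4980 m/s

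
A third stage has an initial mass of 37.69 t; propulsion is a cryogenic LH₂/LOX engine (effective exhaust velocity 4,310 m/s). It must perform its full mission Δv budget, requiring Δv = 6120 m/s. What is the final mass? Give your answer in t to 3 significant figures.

m₀/m_f = exp(Δv / v_e) = exp(6120 / 4310.0) = exp(1.4200) = 4.1369.
m_f = m₀ / 4.1369 = 37.69 / 4.1369 = 9.11069 t.

final mass ≈ 9.11 t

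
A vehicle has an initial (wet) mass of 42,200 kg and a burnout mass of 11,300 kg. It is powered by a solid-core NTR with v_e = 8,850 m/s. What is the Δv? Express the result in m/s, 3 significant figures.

Δv ≈ 11700 m/s

Δv = v_e · ln(m₀/m_f) = 8850.0 × ln(3.735) = 8850.0 × 1.3176 ≈ 11660.9 m/s.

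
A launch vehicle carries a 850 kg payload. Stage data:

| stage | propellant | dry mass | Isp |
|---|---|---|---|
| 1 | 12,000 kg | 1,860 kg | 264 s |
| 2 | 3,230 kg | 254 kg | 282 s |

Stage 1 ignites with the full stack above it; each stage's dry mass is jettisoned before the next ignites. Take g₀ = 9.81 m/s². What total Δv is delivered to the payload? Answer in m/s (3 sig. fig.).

Δv ≈ 6570 m/s

Ignition mass of stage 1 = 12,000+1,860 + 3,230+254 + 850 = 18,194 kg.
Stage 1: m₀ = 18,194 kg, m_f = 18,194 − 12,000 = 6,194 kg; Δv = 264×9.81×ln(2.937) = 2589.8×1.0775 ≈ 2791 m/s.
Stage 2: m₀ = 4,334 kg, m_f = 4,334 − 3,230 = 1,104 kg; Δv = 282×9.81×ln(3.926) = 2766.4×1.3676 ≈ 3783 m/s.
Total Δv = 2791 + 3783 = 6574 m/s.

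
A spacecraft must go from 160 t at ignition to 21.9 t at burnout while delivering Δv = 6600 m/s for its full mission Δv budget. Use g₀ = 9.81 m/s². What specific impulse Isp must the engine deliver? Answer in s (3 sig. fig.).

Isp ≈ 338 s

ln(m₀/m_f) = ln(160000/21900) = ln(7.306) = 1.9887.
v_e = Δv / ln(m₀/m_f) = 6600 / 1.9887 = 3318.8 m/s.
Isp = v_e / g₀ = 3318.8 / 9.81 = 338.3 s.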